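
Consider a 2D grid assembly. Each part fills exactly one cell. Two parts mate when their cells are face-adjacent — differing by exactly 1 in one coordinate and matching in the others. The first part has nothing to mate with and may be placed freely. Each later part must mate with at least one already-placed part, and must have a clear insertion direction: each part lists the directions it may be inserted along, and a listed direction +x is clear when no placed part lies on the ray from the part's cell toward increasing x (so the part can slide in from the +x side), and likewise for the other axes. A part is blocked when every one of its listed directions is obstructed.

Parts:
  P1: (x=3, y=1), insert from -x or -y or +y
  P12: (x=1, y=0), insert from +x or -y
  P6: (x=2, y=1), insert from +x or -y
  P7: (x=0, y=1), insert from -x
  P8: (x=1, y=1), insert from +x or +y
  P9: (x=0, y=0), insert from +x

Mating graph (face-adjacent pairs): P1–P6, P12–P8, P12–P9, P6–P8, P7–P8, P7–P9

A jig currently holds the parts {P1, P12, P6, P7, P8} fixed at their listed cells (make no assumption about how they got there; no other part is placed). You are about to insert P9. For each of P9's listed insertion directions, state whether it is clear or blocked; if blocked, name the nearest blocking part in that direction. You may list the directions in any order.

+x: nearest on ray is P12@(1, 0) ⇒ blocked

+x: blocked by P12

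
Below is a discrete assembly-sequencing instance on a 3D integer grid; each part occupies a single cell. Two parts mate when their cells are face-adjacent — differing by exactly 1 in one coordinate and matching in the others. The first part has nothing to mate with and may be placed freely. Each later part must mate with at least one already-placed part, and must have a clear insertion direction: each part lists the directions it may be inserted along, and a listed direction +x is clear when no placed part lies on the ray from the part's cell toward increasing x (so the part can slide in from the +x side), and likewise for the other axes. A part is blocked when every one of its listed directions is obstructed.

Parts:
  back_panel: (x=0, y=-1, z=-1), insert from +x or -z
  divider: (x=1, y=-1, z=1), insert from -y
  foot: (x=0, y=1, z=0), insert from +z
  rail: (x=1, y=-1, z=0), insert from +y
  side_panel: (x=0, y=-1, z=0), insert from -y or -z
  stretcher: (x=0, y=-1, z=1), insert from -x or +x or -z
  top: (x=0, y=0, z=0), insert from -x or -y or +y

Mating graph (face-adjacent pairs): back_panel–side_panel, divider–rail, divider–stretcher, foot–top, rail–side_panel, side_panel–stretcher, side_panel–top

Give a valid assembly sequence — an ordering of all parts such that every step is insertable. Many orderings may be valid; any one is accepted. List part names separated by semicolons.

1. rail@(1, -1, 0) [+y clear] — {rail}
2. side_panel@(0, -1, 0) [-y clear] — {rail, side_panel}
3. top@(0, 0, 0) [-x clear] — {rail, side_panel, top}
4. foot@(0, 1, 0) [+z clear] — {foot, rail, side_panel, top}
5. divider@(1, -1, 1) [-y clear] — {divider, foot, rail, side_panel, top}
6. stretcher@(0, -1, 1) [-x clear] — {divider, foot, rail, side_panel, stretcher, top}
7. back_panel@(0, -1, -1) [+x clear] — {back_panel, divider, foot, rail, side_panel, stretcher, top}

rail; side_panel; top; foot; divider; stretcher; back_panel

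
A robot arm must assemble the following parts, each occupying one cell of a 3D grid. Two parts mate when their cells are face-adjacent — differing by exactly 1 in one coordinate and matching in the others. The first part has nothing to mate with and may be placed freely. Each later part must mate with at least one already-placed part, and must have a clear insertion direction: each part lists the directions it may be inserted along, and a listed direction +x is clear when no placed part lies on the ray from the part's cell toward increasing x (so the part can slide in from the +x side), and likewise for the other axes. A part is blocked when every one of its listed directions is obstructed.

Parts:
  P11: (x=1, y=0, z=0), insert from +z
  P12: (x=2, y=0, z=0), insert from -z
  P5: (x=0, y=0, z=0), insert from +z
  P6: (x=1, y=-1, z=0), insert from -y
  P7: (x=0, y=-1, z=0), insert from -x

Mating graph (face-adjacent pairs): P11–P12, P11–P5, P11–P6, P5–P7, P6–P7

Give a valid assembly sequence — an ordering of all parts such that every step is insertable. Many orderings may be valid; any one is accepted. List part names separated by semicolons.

1. P11@(1, 0, 0) [+z clear] — {P11}
2. P6@(1, -1, 0) [-y clear] — {P11, P6}
3. P7@(0, -1, 0) [-x clear] — {P11, P6, P7}
4. P5@(0, 0, 0) [+z clear] — {P11, P5, P6, P7}
5. P12@(2, 0, 0) [-z clear] — {P11, P12, P5, P6, P7}

P11; P6; P7; P5; P12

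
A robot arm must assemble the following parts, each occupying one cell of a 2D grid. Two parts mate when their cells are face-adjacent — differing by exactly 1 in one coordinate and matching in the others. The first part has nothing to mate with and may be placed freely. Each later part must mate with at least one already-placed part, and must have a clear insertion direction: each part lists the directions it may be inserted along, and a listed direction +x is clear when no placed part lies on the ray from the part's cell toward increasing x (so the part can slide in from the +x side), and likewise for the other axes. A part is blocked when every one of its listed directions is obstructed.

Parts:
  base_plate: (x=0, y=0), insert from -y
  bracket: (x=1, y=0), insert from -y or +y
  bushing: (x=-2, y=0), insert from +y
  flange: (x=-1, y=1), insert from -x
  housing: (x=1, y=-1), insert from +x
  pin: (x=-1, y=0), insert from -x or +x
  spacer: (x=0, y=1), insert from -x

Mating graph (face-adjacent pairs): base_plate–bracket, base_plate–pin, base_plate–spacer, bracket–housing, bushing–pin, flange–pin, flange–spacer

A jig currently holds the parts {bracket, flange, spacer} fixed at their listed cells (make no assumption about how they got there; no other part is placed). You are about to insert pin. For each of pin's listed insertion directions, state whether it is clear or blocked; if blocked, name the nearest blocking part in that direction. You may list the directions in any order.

-x: ray from pin(-1, 0) has no placed part ⇒ clear
+x: nearest on ray is bracket@(1, 0) ⇒ blocked

+x: blocked by bracket; -x: clear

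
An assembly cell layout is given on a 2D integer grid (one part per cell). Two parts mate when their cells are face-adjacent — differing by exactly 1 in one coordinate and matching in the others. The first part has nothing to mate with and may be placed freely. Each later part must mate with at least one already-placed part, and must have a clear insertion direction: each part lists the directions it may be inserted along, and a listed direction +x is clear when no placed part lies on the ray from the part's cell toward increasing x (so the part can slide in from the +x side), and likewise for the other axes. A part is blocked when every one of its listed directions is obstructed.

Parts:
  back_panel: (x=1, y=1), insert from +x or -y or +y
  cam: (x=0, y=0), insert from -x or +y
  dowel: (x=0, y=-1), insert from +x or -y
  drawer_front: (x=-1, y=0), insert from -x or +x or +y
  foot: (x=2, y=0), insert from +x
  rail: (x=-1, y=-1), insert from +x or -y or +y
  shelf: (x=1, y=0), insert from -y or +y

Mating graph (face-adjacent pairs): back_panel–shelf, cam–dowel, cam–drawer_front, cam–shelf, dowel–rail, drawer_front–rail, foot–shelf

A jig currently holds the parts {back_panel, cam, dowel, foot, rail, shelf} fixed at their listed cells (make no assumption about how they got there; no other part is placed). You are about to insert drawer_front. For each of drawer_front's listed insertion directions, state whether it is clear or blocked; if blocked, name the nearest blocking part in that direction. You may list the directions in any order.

+x: blocked by cam; +y: clear; -x: clear

-x: ray from drawer_front(-1, 0) has no placed part ⇒ clear
+x: nearest on ray is cam@(0, 0) ⇒ blocked
+y: ray from drawer_front(-1, 0) has no placed part ⇒ clear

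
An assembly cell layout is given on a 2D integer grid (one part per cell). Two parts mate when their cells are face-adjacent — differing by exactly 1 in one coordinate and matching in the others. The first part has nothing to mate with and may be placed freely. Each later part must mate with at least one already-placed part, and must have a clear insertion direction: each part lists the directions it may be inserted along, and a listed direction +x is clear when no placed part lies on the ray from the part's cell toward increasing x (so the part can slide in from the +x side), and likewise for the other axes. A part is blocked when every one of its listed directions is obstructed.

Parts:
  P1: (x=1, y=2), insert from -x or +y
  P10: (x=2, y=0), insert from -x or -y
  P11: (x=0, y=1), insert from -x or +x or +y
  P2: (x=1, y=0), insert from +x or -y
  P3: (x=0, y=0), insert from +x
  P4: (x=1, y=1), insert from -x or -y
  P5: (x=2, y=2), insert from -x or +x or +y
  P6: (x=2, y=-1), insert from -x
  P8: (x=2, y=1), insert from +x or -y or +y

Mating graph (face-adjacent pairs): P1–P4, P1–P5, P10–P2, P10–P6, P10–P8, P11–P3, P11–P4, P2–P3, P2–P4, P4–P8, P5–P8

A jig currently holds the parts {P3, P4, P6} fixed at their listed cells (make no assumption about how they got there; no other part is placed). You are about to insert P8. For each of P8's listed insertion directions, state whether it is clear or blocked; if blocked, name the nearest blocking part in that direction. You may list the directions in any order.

+x: ray from P8(2, 1) has no placed part ⇒ clear
-y: nearest on ray is P6@(2, -1) ⇒ blocked
+y: ray from P8(2, 1) has no placed part ⇒ clear

+x: clear; +y: clear; -y: blocked by P6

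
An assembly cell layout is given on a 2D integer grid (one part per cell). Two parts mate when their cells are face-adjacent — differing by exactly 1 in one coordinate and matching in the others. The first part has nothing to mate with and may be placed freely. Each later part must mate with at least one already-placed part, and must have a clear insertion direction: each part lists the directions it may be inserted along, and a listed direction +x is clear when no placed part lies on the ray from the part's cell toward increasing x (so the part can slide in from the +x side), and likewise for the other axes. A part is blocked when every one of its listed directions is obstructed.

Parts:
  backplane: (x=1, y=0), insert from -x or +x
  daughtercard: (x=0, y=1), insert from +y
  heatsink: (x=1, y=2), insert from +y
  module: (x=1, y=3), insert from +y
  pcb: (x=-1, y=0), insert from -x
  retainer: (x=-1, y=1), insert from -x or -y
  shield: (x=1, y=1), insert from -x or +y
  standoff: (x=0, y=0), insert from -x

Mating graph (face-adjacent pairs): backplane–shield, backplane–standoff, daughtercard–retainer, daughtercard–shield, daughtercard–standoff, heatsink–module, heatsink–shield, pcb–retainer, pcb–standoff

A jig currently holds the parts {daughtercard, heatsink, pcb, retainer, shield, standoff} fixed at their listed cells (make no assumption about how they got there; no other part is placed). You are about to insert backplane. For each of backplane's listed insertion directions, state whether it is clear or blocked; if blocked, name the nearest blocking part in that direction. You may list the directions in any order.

-x: nearest on ray is standoff@(0, 0) ⇒ blocked
+x: ray from backplane(1, 0) has no placed part ⇒ clear

+x: clear; -x: blocked by standoff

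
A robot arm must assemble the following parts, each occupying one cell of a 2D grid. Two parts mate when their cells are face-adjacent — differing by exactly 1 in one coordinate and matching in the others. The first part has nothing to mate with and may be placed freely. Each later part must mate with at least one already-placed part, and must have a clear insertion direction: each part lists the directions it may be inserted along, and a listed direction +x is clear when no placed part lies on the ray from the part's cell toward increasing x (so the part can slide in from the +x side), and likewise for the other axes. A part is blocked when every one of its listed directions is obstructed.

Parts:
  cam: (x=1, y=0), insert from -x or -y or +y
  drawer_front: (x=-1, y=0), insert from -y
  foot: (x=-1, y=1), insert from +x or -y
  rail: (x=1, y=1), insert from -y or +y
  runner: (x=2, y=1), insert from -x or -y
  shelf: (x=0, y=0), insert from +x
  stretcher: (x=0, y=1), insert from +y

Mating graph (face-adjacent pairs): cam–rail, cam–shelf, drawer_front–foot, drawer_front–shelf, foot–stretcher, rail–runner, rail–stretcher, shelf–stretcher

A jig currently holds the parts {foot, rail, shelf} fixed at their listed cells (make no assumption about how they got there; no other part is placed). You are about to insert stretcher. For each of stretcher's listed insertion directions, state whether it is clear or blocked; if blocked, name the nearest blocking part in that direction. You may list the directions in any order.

+y: ray from stretcher(0, 1) has no placed part ⇒ clear

+y: clear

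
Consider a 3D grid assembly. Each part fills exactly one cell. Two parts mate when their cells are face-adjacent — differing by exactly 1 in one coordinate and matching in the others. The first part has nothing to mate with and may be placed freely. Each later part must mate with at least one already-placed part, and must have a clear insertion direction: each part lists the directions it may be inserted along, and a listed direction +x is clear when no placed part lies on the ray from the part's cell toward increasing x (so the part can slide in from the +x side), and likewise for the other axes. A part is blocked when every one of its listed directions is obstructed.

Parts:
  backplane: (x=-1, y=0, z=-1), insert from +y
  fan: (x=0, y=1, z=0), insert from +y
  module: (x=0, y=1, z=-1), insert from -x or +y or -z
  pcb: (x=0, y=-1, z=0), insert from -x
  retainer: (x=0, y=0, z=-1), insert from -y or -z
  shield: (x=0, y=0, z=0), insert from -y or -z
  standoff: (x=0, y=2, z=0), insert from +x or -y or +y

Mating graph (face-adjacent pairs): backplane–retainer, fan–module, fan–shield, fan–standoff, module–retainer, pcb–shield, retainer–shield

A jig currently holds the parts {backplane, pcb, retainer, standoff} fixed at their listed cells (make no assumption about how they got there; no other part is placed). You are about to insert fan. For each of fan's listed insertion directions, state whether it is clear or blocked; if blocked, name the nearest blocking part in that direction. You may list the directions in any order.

+y: blocked by standoff

+y: nearest on ray is standoff@(0, 2, 0) ⇒ blocked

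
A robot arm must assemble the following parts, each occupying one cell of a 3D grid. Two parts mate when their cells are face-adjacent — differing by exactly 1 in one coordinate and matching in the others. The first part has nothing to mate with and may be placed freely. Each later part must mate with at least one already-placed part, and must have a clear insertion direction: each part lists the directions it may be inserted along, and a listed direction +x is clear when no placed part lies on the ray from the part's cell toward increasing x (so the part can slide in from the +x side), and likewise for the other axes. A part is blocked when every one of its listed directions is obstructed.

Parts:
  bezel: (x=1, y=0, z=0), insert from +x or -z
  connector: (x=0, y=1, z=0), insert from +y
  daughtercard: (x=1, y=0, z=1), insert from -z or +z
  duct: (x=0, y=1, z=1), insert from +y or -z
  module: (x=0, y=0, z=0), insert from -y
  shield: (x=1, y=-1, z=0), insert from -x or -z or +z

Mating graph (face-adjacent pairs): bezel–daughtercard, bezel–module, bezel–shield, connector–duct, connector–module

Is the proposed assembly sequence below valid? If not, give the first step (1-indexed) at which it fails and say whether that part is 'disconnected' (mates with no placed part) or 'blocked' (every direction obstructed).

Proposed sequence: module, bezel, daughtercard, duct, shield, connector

1. module@(0, 0, 0) [-y clear] — {module}
2. bezel@(1, 0, 0) [+x clear] — {bezel, module}
3. daughtercard@(1, 0, 1) [+z clear] — {bezel, daughtercard, module}
4. duct@(0, 1, 1) — no placed neighbour ⇒ disconnected

Invalid at step 4 (disconnected)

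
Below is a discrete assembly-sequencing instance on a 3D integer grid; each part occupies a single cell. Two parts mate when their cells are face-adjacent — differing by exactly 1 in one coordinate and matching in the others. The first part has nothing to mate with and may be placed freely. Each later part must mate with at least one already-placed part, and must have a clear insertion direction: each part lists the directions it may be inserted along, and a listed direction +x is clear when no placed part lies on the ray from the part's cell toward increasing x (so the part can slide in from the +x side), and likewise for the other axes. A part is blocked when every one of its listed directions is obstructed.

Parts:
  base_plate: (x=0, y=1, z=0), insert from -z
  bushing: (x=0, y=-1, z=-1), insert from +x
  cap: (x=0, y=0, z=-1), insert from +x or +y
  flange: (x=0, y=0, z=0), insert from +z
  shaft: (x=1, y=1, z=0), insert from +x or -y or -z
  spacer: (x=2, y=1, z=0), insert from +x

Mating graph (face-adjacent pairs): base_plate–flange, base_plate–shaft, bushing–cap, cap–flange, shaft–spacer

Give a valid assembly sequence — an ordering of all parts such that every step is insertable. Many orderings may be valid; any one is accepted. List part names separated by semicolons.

cap; bushing; flange; base_plate; shaft; spacer

1. cap@(0, 0, -1) [+x clear] — {cap}
2. bushing@(0, -1, -1) [+x clear] — {bushing, cap}
3. flange@(0, 0, 0) [+z clear] — {bushing, cap, flange}
4. base_plate@(0, 1, 0) [-z clear] — {base_plate, bushing, cap, flange}
5. shaft@(1, 1, 0) [+x clear] — {base_plate, bushing, cap, flange, shaft}
6. spacer@(2, 1, 0) [+x clear] — {base_plate, bushing, cap, flange, shaft, spacer}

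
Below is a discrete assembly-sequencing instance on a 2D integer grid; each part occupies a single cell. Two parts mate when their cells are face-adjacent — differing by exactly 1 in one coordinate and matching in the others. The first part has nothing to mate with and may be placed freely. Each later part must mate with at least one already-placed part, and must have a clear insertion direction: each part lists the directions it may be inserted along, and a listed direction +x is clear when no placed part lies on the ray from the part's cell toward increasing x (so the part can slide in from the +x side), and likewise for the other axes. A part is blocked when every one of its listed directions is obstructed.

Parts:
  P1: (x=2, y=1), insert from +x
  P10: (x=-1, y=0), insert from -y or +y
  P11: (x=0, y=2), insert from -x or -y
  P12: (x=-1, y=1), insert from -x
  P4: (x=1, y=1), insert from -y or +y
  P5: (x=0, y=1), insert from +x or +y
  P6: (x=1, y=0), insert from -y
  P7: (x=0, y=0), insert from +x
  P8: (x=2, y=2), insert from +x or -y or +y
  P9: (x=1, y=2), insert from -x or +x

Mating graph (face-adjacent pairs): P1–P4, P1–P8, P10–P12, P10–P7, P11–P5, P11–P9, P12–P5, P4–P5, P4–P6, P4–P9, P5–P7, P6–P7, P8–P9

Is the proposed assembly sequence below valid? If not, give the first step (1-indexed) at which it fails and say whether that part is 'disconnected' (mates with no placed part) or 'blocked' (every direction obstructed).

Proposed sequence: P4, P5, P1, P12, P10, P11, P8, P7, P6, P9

1. P4@(1, 1) [-y clear] — {P4}
2. P5@(0, 1) [+y clear] — {P4, P5}
3. P1@(2, 1) [+x clear] — {P1, P4, P5}
4. P12@(-1, 1) [-x clear] — {P1, P12, P4, P5}
5. P10@(-1, 0) [-y clear] — {P1, P10, P12, P4, P5}
6. P11@(0, 2) [-x clear] — {P1, P10, P11, P12, P4, P5}
7. P8@(2, 2) [+x clear] — {P1, P10, P11, P12, P4, P5, P8}
8. P7@(0, 0) [+x clear] — {P1, P10, P11, P12, P4, P5, P7, P8}
9. P6@(1, 0) [-y clear] — {P1, P10, P11, P12, P4, P5, P6, P7, P8}
10. P9@(1, 2) — -x/+x all obstructed ⇒ blocked

Invalid at step 10 (blocked)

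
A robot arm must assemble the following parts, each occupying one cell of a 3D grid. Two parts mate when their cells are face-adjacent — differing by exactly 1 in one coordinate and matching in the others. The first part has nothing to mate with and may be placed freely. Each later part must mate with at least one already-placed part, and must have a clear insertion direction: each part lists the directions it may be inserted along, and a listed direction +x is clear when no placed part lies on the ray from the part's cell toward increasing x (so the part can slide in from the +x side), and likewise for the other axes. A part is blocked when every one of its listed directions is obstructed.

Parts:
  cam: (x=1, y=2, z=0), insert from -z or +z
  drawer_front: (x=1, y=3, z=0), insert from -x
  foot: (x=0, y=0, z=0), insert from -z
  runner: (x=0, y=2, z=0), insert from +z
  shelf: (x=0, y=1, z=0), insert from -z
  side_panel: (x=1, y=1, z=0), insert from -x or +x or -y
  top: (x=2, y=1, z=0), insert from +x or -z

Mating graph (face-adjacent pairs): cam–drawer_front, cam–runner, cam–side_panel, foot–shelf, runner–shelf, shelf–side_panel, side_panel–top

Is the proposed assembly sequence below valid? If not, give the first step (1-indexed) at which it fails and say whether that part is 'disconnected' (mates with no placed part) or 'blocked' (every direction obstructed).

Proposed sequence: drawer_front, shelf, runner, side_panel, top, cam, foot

1. drawer_front@(1, 3, 0) [-x clear] — {drawer_front}
2. shelf@(0, 1, 0) — no placed neighbour ⇒ disconnected

Invalid at step 2 (disconnected)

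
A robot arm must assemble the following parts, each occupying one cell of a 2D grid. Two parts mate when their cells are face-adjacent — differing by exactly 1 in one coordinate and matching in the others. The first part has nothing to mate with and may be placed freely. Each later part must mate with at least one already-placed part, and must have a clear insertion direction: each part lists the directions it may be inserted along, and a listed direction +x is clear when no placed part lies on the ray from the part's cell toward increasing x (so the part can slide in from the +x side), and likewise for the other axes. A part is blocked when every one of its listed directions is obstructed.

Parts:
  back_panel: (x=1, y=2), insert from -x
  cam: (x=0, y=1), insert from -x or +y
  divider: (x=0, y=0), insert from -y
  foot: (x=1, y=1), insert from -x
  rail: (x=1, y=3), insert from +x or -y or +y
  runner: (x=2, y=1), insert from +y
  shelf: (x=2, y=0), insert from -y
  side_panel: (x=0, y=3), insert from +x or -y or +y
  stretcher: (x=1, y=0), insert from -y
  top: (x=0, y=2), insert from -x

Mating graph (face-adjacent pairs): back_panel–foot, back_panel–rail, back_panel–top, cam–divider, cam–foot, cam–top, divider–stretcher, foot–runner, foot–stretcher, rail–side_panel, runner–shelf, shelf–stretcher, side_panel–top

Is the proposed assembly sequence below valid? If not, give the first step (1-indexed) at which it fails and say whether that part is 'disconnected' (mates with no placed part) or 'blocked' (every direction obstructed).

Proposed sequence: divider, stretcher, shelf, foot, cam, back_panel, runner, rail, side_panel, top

1. divider@(0, 0) [-y clear] — {divider}
2. stretcher@(1, 0) [-y clear] — {divider, stretcher}
3. shelf@(2, 0) [-y clear] — {divider, shelf, stretcher}
4. foot@(1, 1) [-x clear] — {divider, foot, shelf, stretcher}
5. cam@(0, 1) [-x clear] — {cam, divider, foot, shelf, stretcher}
6. back_panel@(1, 2) [-x clear] — {back_panel, cam, divider, foot, shelf, stretcher}
7. runner@(2, 1) [+y clear] — {back_panel, cam, divider, foot, runner, shelf, stretcher}
8. rail@(1, 3) [+x clear] — {back_panel, cam, divider, foot, rail, runner, shelf, stretcher}
9. side_panel@(0, 3) [+y clear] — {back_panel, cam, divider, foot, rail, runner, shelf, side_panel, stretcher}
10. top@(0, 2) [-x clear] — {back_panel, cam, divider, foot, rail, runner, shelf, side_panel, stretcher, top}

Valid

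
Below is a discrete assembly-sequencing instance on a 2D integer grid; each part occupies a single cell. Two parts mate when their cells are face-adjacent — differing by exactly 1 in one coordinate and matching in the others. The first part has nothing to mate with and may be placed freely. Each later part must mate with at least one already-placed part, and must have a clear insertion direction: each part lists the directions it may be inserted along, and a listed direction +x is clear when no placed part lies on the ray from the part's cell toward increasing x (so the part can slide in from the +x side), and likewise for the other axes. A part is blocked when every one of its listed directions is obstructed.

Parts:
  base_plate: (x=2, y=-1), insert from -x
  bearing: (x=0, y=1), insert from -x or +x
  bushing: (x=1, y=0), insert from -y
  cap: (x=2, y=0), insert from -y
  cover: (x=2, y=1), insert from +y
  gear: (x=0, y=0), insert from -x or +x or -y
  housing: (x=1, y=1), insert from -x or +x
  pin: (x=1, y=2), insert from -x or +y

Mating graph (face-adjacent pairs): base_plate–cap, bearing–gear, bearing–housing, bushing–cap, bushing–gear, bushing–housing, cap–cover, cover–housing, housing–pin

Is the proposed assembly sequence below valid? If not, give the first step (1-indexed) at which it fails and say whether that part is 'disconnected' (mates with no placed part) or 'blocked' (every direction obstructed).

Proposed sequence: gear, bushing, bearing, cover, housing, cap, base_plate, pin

Invalid at step 4 (disconnected)

1. gear@(0, 0) [-x clear] — {gear}
2. bushing@(1, 0) [-y clear] — {bushing, gear}
3. bearing@(0, 1) [-x clear] — {bearing, bushing, gear}
4. cover@(2, 1) — no placed neighbour ⇒ disconnected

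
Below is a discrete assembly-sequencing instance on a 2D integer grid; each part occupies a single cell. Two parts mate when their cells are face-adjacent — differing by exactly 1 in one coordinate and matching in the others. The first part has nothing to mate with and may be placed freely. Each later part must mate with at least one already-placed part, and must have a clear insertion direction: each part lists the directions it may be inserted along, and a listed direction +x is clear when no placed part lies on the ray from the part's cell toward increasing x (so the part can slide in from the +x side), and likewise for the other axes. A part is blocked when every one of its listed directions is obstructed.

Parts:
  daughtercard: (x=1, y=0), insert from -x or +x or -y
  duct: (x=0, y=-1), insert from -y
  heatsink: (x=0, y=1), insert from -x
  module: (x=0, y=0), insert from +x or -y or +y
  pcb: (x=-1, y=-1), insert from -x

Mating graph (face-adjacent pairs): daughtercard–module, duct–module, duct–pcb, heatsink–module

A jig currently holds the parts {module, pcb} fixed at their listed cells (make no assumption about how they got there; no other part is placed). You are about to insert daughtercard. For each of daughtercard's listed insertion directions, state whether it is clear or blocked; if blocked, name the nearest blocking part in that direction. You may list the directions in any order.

-x: nearest on ray is module@(0, 0) ⇒ blocked
+x: ray from daughtercard(1, 0) has no placed part ⇒ clear
-y: ray from daughtercard(1, 0) has no placed part ⇒ clear

+x: clear; -x: blocked by module; -y: clear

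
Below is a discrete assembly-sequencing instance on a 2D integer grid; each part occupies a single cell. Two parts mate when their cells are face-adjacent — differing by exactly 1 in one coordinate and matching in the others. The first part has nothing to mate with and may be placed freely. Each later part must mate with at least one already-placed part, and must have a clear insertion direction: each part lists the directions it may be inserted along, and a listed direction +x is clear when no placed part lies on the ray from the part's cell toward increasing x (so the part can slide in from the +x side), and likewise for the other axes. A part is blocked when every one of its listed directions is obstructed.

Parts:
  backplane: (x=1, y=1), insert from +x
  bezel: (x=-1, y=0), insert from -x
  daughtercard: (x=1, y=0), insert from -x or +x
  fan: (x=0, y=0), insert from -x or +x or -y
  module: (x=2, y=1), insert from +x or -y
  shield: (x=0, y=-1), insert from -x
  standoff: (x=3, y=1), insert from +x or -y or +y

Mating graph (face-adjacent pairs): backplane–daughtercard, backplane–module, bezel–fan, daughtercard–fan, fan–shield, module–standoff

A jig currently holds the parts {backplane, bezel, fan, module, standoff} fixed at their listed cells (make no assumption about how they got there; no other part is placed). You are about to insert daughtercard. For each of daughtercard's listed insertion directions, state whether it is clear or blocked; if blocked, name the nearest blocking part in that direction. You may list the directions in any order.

+x: clear; -x: blocked by fan

-x: nearest on ray is fan@(0, 0) ⇒ blocked
+x: ray from daughtercard(1, 0) has no placed part ⇒ clear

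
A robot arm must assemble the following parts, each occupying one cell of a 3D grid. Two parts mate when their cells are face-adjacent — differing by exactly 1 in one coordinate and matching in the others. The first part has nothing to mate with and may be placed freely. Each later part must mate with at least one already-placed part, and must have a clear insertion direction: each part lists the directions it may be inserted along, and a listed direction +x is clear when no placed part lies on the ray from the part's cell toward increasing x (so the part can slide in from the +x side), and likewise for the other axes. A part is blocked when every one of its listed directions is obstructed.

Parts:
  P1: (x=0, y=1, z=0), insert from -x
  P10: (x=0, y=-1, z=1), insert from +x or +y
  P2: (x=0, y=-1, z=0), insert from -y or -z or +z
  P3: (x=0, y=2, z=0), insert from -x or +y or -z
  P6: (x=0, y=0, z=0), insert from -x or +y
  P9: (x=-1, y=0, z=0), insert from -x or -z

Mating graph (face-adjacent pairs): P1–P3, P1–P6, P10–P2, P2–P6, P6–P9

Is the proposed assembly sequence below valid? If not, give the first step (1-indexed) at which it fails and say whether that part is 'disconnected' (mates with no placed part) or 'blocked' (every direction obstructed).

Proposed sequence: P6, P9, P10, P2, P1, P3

Invalid at step 3 (disconnected)

1. P6@(0, 0, 0) [-x clear] — {P6}
2. P9@(-1, 0, 0) [-x clear] — {P6, P9}
3. P10@(0, -1, 1) — no placed neighbour ⇒ disconnected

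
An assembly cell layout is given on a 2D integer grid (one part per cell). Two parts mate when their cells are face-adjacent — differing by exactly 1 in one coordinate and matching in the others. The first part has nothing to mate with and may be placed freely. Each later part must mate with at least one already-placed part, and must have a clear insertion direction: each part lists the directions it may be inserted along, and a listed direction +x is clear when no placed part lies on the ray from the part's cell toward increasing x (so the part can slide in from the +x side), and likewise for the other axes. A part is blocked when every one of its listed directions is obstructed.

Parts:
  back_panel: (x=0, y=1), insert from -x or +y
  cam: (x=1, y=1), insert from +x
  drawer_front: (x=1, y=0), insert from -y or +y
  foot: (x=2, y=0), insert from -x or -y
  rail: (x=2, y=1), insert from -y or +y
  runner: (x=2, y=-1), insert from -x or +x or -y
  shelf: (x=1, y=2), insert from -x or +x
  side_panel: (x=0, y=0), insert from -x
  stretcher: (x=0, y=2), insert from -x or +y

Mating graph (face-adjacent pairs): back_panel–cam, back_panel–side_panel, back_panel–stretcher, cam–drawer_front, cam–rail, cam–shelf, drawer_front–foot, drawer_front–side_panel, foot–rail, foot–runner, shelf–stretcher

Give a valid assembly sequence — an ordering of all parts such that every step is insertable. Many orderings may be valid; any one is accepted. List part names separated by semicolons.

shelf; cam; drawer_front; foot; back_panel; rail; runner; side_panel; stretcher

1. shelf@(1, 2) [-x clear] — {shelf}
2. cam@(1, 1) [+x clear] — {cam, shelf}
3. drawer_front@(1, 0) [-y clear] — {cam, drawer_front, shelf}
4. foot@(2, 0) [-y clear] — {cam, drawer_front, foot, shelf}
5. back_panel@(0, 1) [-x clear] — {back_panel, cam, drawer_front, foot, shelf}
6. rail@(2, 1) [+y clear] — {back_panel, cam, drawer_front, foot, rail, shelf}
7. runner@(2, -1) [-x clear] — {back_panel, cam, drawer_front, foot, rail, runner, shelf}
8. side_panel@(0, 0) [-x clear] — {back_panel, cam, drawer_front, foot, rail, runner, shelf, side_panel}
9. stretcher@(0, 2) [-x clear] — {back_panel, cam, drawer_front, foot, rail, runner, shelf, side_panel, stretcher}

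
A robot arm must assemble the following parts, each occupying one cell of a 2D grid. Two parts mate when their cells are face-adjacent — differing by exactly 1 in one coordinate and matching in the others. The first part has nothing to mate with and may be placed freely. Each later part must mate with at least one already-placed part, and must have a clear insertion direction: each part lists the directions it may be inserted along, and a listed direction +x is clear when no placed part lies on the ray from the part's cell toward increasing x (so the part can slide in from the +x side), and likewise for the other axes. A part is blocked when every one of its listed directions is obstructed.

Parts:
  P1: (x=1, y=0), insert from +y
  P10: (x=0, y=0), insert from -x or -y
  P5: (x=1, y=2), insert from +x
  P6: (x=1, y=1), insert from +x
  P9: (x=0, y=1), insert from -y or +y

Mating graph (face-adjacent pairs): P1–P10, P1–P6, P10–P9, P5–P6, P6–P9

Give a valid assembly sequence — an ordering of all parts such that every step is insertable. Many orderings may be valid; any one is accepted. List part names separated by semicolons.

P9; P10; P1; P6; P5

1. P9@(0, 1) [-y clear] — {P9}
2. P10@(0, 0) [-x clear] — {P10, P9}
3. P1@(1, 0) [+y clear] — {P1, P10, P9}
4. P6@(1, 1) [+x clear] — {P1, P10, P6, P9}
5. P5@(1, 2) [+x clear] — {P1, P10, P5, P6, P9}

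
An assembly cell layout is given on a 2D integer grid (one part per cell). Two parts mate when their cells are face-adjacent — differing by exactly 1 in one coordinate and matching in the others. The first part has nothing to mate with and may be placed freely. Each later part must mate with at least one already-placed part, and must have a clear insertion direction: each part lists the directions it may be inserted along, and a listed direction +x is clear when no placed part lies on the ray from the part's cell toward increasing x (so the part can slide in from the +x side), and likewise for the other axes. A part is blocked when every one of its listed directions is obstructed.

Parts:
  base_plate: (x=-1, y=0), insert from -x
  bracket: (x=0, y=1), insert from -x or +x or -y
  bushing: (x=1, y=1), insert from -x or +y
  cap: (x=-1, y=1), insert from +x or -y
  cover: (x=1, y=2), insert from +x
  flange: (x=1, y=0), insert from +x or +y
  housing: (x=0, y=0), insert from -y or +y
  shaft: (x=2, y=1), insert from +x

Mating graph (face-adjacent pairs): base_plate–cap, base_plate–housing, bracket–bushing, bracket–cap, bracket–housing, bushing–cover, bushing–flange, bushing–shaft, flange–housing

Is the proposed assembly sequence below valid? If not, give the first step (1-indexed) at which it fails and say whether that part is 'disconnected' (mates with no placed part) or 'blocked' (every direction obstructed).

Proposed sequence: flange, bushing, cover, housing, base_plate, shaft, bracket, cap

Invalid at step 8 (blocked)

1. flange@(1, 0) [+x clear] — {flange}
2. bushing@(1, 1) [-x clear] — {bushing, flange}
3. cover@(1, 2) [+x clear] — {bushing, cover, flange}
4. housing@(0, 0) [-y clear] — {bushing, cover, flange, housing}
5. base_plate@(-1, 0) [-x clear] — {base_plate, bushing, cover, flange, housing}
6. shaft@(2, 1) [+x clear] — {base_plate, bushing, cover, flange, housing, shaft}
7. bracket@(0, 1) [-x clear] — {base_plate, bracket, bushing, cover, flange, housing, shaft}
8. cap@(-1, 1) — +x/-y all obstructed ⇒ blocked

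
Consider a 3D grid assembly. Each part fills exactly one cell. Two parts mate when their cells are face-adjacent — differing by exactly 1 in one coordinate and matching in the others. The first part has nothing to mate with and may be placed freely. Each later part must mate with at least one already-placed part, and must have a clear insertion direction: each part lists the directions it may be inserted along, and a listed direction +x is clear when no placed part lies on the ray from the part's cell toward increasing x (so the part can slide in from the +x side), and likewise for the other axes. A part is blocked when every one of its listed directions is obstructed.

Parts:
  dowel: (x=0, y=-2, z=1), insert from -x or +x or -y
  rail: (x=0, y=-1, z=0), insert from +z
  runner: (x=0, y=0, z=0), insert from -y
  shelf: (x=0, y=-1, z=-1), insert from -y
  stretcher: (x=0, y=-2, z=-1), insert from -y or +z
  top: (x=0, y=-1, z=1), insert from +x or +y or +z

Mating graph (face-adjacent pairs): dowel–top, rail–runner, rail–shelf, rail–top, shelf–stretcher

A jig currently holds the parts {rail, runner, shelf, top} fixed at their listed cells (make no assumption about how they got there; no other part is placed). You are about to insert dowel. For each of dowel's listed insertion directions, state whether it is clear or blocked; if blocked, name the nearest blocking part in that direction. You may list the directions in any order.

+x: clear; -x: clear; -y: clear

-x: ray from dowel(0, -2, 1) has no placed part ⇒ clear
+x: ray from dowel(0, -2, 1) has no placed part ⇒ clear
-y: ray from dowel(0, -2, 1) has no placed part ⇒ clear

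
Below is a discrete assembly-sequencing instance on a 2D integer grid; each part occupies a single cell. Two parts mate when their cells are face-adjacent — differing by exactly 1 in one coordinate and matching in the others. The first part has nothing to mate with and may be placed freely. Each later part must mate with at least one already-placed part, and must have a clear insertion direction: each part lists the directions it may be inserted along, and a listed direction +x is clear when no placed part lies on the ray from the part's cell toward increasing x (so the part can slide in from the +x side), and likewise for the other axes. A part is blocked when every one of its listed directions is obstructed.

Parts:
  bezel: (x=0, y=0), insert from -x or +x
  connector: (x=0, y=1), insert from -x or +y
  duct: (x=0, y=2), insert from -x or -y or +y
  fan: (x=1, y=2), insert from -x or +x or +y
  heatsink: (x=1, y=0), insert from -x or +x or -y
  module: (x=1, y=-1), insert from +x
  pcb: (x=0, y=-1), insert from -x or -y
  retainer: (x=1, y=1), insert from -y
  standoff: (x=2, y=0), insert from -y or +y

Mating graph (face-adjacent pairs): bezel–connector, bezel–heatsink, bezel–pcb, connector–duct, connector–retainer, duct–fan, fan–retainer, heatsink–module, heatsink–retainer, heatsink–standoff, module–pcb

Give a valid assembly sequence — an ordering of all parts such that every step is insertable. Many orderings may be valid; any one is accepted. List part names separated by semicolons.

bezel; pcb; connector; retainer; fan; heatsink; standoff; module; duct

1. bezel@(0, 0) [-x clear] — {bezel}
2. pcb@(0, -1) [-x clear] — {bezel, pcb}
3. connector@(0, 1) [-x clear] — {bezel, connector, pcb}
4. retainer@(1, 1) [-y clear] — {bezel, connector, pcb, retainer}
5. fan@(1, 2) [-x clear] — {bezel, connector, fan, pcb, retainer}
6. heatsink@(1, 0) [+x clear] — {bezel, connector, fan, heatsink, pcb, retainer}
7. standoff@(2, 0) [-y clear] — {bezel, connector, fan, heatsink, pcb, retainer, standoff}
8. module@(1, -1) [+x clear] — {bezel, connector, fan, heatsink, module, pcb, retainer, standoff}
9. duct@(0, 2) [-x clear] — {bezel, connector, duct, fan, heatsink, module, pcb, retainer, standoff}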